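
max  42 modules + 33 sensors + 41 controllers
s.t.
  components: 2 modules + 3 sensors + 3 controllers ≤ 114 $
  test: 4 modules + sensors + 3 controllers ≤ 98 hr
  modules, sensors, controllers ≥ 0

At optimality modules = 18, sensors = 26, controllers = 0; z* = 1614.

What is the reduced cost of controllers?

-4

Both components and test are binding at x*.
The binding rows give the dual system: 2·y_components + 4·y_test = 42 and 3·y_components + 1·y_test = 33.
→ y_components = 9 and y_test = 6.
Reduced cost of controllers: c₃ − yᵀa₃ = 41 − (9·3 + 6·3) = 41 − 45 = -4.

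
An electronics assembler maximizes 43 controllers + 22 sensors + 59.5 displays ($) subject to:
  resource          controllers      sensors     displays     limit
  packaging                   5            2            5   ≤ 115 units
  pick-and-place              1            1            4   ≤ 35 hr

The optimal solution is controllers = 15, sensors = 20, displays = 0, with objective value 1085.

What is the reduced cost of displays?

Both packaging and pick-and-place are binding at x*.
The binding rows give the dual system: 5·y_packaging + 1·y_pick-and-place = 43 and 2·y_packaging + 1·y_pick-and-place = 22.
This yields shadow prices y_packaging = 7, y_pick-and-place = 8.
Reduced cost of displays: c₃ − yᵀa₃ = 59.5 − (7·5 + 8·4) = 59.5 − 67 = -7.5.

-7.5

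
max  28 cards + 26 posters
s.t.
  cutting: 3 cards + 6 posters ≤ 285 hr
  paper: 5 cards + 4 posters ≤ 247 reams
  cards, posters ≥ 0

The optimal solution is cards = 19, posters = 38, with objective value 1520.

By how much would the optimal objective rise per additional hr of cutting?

Both cutting and paper are binding at x*.
The binding rows give the dual system: 3·y_cutting + 5·y_paper = 28 and 6·y_cutting + 4·y_paper = 26.
→ y_cutting = 1 and y_paper = 5.
Shadow price of cutting = 1.

1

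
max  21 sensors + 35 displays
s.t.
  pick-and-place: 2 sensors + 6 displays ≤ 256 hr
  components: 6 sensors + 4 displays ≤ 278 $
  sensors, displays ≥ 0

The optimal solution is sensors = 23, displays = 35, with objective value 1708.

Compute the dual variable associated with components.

Check each constraint at x*: pick-and-place 256/256 (tight); components 278/278 (tight).
From A_Bᵀ y = c: 2·y_pick-and-place + 6·y_components = 21; 6·y_pick-and-place + 4·y_components = 35.
Solving: y_pick-and-place = 4.5, y_components = 2.
Shadow price of components = 2.

2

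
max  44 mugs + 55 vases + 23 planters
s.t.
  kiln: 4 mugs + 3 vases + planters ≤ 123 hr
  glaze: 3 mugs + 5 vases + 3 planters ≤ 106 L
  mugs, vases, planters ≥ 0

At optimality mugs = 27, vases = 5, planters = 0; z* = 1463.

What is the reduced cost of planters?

At the optimum: kiln uses 123 of 123 (binding); glaze uses 106 of 106 (binding).
The binding rows give the dual system: 4·y_kiln + 3·y_glaze = 44 and 3·y_kiln + 5·y_glaze = 55.
Solving: y_kiln = 5, y_glaze = 8.
Reduced cost of planters: c₃ − yᵀa₃ = 23 − (5·1 + 8·3) = 23 − 29 = -6.

-6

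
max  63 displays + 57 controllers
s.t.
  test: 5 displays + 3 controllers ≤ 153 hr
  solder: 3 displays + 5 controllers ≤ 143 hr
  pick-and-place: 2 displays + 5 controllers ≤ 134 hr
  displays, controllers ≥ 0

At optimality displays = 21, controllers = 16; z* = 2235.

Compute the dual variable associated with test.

9

At the optimum: test uses 153 of 153 (binding); solder uses 143 of 143 (binding); pick-and-place uses 122 of 134 (slack = 12).
By complementary slackness, y = 0 for the non-binding constraint.
The binding rows give the dual system: 5·y_test + 3·y_solder = 63 and 3·y_test + 5·y_solder = 57.
Solving: y_test = 9, y_solder = 6.
Shadow price of test = 9.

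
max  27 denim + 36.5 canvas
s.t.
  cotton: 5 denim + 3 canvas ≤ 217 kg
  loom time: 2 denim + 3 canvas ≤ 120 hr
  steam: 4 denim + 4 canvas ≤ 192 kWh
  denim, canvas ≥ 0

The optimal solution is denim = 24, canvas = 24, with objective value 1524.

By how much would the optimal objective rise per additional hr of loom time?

9.5

Binding: loom time and steam. Non-binding: cotton (25 unused).
By complementary slackness, y = 0 for the non-binding constraint.
The binding rows give the dual system: 2·y_loom time + 4·y_steam = 27 and 3·y_loom time + 4·y_steam = 36.5.
→ y_loom time = 9.5 and y_steam = 2.
Shadow price of loom time = 9.5.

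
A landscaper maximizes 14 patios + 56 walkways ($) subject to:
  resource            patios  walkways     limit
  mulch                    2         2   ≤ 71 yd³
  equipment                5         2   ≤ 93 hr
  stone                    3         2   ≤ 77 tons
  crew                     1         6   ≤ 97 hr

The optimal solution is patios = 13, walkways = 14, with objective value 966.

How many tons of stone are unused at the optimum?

10

stone used = 3·13 + 2·14 = 67; slack = 77 − 67 = 10.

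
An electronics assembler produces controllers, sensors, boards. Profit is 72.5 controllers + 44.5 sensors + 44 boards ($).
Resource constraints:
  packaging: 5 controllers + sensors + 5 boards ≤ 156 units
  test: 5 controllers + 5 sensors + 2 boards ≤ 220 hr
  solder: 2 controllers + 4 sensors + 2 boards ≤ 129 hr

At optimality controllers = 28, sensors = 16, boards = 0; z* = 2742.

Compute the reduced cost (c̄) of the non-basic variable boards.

-6

At the optimum: packaging uses 156 of 156 (binding); test uses 220 of 220 (binding); solder uses 120 of 129 (slack = 9).
Since solder is not tight, its dual is 0.
Dual feasibility on the basic columns requires 5·y_packaging + 5·y_test = 72.5, 1·y_packaging + 5·y_test = 44.5.
Solving: y_packaging = 7, y_test = 7.5.
Reduced cost of boards: c₃ − yᵀa₃ = 44 − (7·5 + 7.5·2) = 44 − 50 = -6.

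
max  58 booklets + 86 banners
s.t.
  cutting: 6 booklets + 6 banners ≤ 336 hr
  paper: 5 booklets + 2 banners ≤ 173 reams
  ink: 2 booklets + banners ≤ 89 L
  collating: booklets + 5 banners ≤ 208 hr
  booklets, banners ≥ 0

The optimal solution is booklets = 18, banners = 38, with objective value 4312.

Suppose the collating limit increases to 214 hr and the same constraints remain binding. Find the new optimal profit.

4354

Check each constraint at x*: cutting 336/336 (tight); paper 166/173 (slack 7); ink 74/89 (slack 15); collating 208/208 (tight).
Since paper, ink are not tight, their duals are 0.
From A_Bᵀ y = c: 6·y_cutting + 1·y_collating = 58; 6·y_cutting + 5·y_collating = 86.
This yields shadow prices y_cutting = 8.5, y_collating = 7.
Δz = y_collating·Δb = 7 × (6) = 42, so new z* = 4312 + 42 = 4354.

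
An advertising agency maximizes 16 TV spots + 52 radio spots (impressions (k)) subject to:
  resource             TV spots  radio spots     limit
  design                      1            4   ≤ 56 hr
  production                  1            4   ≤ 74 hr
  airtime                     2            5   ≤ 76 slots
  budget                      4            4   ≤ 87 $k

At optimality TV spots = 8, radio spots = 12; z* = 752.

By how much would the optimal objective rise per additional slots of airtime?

4

Check each constraint at x*: design 56/56 (tight); production 56/74 (slack 18); airtime 76/76 (tight); budget 80/87 (slack 7).
By complementary slackness, y = 0 for the non-binding constraints.
From A_Bᵀ y = c: 1·y_design + 2·y_airtime = 16; 4·y_design + 5·y_airtime = 52.
→ y_design = 8 and y_airtime = 4.
Shadow price of airtime = 4.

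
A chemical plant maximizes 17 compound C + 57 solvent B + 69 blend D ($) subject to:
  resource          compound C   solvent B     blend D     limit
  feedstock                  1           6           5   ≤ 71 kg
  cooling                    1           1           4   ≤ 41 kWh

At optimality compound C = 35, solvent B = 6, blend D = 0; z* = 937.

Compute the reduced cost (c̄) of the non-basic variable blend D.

Check each constraint at x*: feedstock 71/71 (tight); cooling 41/41 (tight).
From A_Bᵀ y = c: 1·y_feedstock + 1·y_cooling = 17; 6·y_feedstock + 1·y_cooling = 57.
This yields shadow prices y_feedstock = 8, y_cooling = 9.
Reduced cost of blend D: c₃ − yᵀa₃ = 69 − (8·5 + 9·4) = 69 − 76 = -7.

-7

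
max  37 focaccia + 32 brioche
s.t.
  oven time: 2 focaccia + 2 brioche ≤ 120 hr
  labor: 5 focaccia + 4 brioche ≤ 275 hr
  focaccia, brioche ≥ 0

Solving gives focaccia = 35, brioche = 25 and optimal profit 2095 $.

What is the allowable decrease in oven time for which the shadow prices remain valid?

Binding constraints: oven time, labor. The basis is B = [[2,2],[5,4]] with det -2.
Per unit decrease in oven time, x* moves by d = (2, -2.5).
The basis stays optimal until brioche reaches 0; allowable decrease = 10 hr.

10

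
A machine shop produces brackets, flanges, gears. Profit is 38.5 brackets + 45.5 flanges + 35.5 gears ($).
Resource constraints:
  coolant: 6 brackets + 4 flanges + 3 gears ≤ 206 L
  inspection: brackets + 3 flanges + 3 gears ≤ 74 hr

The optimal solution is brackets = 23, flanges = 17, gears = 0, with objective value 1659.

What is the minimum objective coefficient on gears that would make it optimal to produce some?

40.5

At the optimum: coolant uses 206 of 206 (binding); inspection uses 74 of 74 (binding).
From A_Bᵀ y = c: 6·y_coolant + 1·y_inspection = 38.5; 4·y_coolant + 3·y_inspection = 45.5.
Solving: y_coolant = 5, y_inspection = 8.5.
gears enters the basis when its profit ≥ yᵀa₃ = 5·3 + 8.5·3 = 40.5.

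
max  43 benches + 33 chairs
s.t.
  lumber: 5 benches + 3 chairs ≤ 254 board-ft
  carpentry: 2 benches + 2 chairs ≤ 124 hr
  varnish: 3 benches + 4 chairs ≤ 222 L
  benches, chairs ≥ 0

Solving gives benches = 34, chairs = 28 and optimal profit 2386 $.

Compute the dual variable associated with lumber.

5

Binding: lumber and carpentry. Non-binding: varnish (8 unused).
Slack constraints have shadow price 0 (complementary slackness).
From A_Bᵀ y = c: 5·y_lumber + 2·y_carpentry = 43; 3·y_lumber + 2·y_carpentry = 33.
Solving: y_lumber = 5, y_carpentry = 9.
Shadow price of lumber = 5.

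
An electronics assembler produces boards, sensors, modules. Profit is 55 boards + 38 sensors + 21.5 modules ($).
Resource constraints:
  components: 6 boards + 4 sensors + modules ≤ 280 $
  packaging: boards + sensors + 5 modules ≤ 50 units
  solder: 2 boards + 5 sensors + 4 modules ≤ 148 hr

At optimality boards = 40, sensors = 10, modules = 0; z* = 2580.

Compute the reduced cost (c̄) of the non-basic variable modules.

At the optimum: components uses 280 of 280 (binding); packaging uses 50 of 50 (binding); solder uses 130 of 148 (slack = 18).
Slack constraints have shadow price 0 (complementary slackness).
Dual feasibility on the basic columns requires 6·y_components + 1·y_packaging = 55, 4·y_components + 1·y_packaging = 38.
Solving: y_components = 8.5, y_packaging = 4.
Reduced cost of modules: c₃ − yᵀa₃ = 21.5 − (8.5·1 + 4·5) = 21.5 − 28.5 = -7.

-7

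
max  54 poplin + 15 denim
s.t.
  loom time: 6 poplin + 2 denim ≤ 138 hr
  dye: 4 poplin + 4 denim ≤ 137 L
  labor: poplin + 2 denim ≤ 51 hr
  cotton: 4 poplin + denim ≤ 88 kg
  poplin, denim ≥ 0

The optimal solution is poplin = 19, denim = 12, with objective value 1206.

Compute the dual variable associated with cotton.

9

Check each constraint at x*: loom time 138/138 (tight); dye 124/137 (slack 13); labor 43/51 (slack 8); cotton 88/88 (tight).
Since dye, labor are not tight, their duals are 0.
From A_Bᵀ y = c: 6·y_loom time + 4·y_cotton = 54; 2·y_loom time + 1·y_cotton = 15.
→ y_loom time = 3 and y_cotton = 9.
Shadow price of cotton = 9.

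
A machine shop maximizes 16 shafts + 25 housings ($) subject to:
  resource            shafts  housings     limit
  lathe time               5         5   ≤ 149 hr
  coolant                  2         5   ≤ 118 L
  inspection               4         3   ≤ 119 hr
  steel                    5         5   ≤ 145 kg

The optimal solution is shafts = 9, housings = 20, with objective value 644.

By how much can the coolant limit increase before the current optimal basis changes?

27

Binding constraints: coolant, steel. The basis is B = [[2,5],[5,5]] with det -15.
Per unit increase in coolant, x* moves by d = (-0.3333, 0.3333).
The basis stays optimal until shafts reaches 0; allowable increase = 27 L.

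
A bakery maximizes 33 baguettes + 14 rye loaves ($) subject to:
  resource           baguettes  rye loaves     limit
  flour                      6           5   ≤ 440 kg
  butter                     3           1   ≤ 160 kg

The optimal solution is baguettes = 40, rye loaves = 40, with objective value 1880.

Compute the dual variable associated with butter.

At the optimum: flour uses 440 of 440 (binding); butter uses 160 of 160 (binding).
The binding rows give the dual system: 6·y_flour + 3·y_butter = 33 and 5·y_flour + 1·y_butter = 14.
Solving: y_flour = 1, y_butter = 9.
Shadow price of butter = 9.

9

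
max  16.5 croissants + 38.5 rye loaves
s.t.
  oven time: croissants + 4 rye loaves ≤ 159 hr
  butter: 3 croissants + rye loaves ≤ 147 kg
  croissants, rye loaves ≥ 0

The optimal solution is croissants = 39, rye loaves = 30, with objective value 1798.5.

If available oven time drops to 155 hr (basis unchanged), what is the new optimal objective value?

1762.5

At the optimum: oven time uses 159 of 159 (binding); butter uses 147 of 147 (binding).
From A_Bᵀ y = c: 1·y_oven time + 3·y_butter = 16.5; 4·y_oven time + 1·y_butter = 38.5.
→ y_oven time = 9 and y_butter = 2.5.
Δz = y_oven time·Δb = 9 × (-4) = -36, so new z* = 1798.5 − 36 = 1762.5.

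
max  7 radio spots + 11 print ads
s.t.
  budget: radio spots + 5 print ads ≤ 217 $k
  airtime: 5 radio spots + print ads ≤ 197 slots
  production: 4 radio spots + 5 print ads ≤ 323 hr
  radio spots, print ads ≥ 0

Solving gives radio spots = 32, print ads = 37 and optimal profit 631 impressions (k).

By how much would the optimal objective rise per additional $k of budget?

2

Check each constraint at x*: budget 217/217 (tight); airtime 197/197 (tight); production 313/323 (slack 10).
Since production is not tight, its dual is 0.
The binding rows give the dual system: 1·y_budget + 5·y_airtime = 7 and 5·y_budget + 1·y_airtime = 11.
→ y_budget = 2 and y_airtime = 1.
Shadow price of budget = 2.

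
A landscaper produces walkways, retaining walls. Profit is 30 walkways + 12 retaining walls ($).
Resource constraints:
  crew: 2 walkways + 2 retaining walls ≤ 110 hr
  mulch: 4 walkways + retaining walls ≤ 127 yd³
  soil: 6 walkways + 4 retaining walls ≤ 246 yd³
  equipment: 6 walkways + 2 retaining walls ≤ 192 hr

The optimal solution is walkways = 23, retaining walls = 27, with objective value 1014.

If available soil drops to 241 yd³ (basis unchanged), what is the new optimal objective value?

At the optimum: crew uses 100 of 110 (slack = 10); mulch uses 119 of 127 (slack = 8); soil uses 246 of 246 (binding); equipment uses 192 of 192 (binding).
Since crew, mulch are not tight, their duals are 0.
Dual feasibility on the basic columns requires 6·y_soil + 6·y_equipment = 30, 4·y_soil + 2·y_equipment = 12.
→ y_soil = 1 and y_equipment = 4.
Δz = y_soil·Δb = 1 × (-5) = -5, so new z* = 1014 − 5 = 1009.

1009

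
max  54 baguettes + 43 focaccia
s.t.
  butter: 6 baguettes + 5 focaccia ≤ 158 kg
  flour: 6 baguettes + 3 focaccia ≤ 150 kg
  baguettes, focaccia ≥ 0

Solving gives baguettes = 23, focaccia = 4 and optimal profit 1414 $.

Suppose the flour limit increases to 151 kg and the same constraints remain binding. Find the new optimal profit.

At the optimum: butter uses 158 of 158 (binding); flour uses 150 of 150 (binding).
The binding rows give the dual system: 6·y_butter + 6·y_flour = 54 and 5·y_butter + 3·y_flour = 43.
Solving: y_butter = 8, y_flour = 1.
Δz = y_flour·Δb = 1 × (1) = 1, so new z* = 1414 + 1 = 1415.

1415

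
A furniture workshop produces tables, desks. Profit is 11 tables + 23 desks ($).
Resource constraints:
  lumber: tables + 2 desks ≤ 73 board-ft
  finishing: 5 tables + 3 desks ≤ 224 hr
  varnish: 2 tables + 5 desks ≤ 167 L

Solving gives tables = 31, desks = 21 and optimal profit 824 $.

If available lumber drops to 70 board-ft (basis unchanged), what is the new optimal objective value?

Binding: lumber and varnish. Non-binding: finishing (6 unused).
Slack constraints have shadow price 0 (complementary slackness).
Dual feasibility on the basic columns requires 1·y_lumber + 2·y_varnish = 11, 2·y_lumber + 5·y_varnish = 23.
→ y_lumber = 9 and y_varnish = 1.
Δz = y_lumber·Δb = 9 × (-3) = -27, so new z* = 824 − 27 = 797.

797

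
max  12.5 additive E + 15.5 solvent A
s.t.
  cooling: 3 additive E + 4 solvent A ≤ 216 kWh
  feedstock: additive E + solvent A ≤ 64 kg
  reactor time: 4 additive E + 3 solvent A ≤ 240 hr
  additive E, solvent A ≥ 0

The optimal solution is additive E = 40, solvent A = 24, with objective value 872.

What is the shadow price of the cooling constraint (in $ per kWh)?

3

Check each constraint at x*: cooling 216/216 (tight); feedstock 64/64 (tight); reactor time 232/240 (slack 8).
Slack constraints have shadow price 0 (complementary slackness).
From A_Bᵀ y = c: 3·y_cooling + 1·y_feedstock = 12.5; 4·y_cooling + 1·y_feedstock = 15.5.
→ y_cooling = 3 and y_feedstock = 3.5.
Shadow price of cooling = 3.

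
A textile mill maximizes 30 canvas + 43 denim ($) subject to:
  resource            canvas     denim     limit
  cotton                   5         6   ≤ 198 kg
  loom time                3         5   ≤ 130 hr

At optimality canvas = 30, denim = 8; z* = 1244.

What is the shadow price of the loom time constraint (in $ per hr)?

5

At the optimum: cotton uses 198 of 198 (binding); loom time uses 130 of 130 (binding).
The binding rows give the dual system: 5·y_cotton + 3·y_loom time = 30 and 6·y_cotton + 5·y_loom time = 43.
This yields shadow prices y_cotton = 3, y_loom time = 5.
Shadow price of loom time = 5.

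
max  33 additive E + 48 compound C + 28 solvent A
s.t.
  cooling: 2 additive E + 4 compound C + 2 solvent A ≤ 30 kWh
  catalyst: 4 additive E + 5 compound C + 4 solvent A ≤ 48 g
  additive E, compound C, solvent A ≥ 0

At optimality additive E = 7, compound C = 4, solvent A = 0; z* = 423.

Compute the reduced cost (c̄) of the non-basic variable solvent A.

-5

Check each constraint at x*: cooling 30/30 (tight); catalyst 48/48 (tight).
From A_Bᵀ y = c: 2·y_cooling + 4·y_catalyst = 33; 4·y_cooling + 5·y_catalyst = 48.
This yields shadow prices y_cooling = 4.5, y_catalyst = 6.
Reduced cost of solvent A: c₃ − yᵀa₃ = 28 − (4.5·2 + 6·4) = 28 − 33 = -5.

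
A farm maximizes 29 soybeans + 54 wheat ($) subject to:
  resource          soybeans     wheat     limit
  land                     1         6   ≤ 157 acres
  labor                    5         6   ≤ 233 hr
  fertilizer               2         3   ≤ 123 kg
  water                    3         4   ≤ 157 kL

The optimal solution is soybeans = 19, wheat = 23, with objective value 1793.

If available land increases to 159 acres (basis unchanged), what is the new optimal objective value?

Check each constraint at x*: land 157/157 (tight); labor 233/233 (tight); fertilizer 107/123 (slack 16); water 149/157 (slack 8).
Since fertilizer, water are not tight, their duals are 0.
From A_Bᵀ y = c: 1·y_land + 5·y_labor = 29; 6·y_land + 6·y_labor = 54.
→ y_land = 4 and y_labor = 5.
Δz = y_land·Δb = 4 × (2) = 8, so new z* = 1793 + 8 = 1801.

1801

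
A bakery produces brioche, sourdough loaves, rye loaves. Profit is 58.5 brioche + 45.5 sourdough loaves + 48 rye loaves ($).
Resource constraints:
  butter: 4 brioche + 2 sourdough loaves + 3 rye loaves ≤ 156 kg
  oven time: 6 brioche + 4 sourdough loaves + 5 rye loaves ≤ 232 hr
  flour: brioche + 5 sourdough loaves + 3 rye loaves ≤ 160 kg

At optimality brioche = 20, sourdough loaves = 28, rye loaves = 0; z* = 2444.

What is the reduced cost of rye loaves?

At the optimum: butter uses 136 of 156 (slack = 20); oven time uses 232 of 232 (binding); flour uses 160 of 160 (binding).
Since butter is not tight, its dual is 0.
From A_Bᵀ y = c: 6·y_oven time + 1·y_flour = 58.5; 4·y_oven time + 5·y_flour = 45.5.
This yields shadow prices y_oven time = 9.5, y_flour = 1.5.
Reduced cost of rye loaves: c₃ − yᵀa₃ = 48 − (9.5·5 + 1.5·3) = 48 − 52 = -4.

-4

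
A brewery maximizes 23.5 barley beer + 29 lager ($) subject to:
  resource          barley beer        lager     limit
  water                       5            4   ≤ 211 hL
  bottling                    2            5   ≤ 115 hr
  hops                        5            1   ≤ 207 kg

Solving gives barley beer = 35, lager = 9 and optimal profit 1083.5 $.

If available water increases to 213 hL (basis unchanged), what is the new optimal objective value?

1090.5

Binding: water and bottling. Non-binding: hops (23 unused).
By complementary slackness, y = 0 for the non-binding constraint.
The binding rows give the dual system: 5·y_water + 2·y_bottling = 23.5 and 4·y_water + 5·y_bottling = 29.
This yields shadow prices y_water = 3.5, y_bottling = 3.
Δz = y_water·Δb = 3.5 × (2) = 7, so new z* = 1083.5 + 7 = 1090.5.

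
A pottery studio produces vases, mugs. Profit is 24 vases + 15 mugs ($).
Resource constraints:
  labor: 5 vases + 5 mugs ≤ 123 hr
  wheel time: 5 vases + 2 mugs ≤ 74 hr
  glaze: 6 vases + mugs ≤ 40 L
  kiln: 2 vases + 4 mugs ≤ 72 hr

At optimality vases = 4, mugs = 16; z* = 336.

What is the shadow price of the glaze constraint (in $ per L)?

Binding: glaze and kiln. Non-binding: labor (23 unused), wheel time (22 unused).
Since labor, wheel time are not tight, their duals are 0.
Dual feasibility on the basic columns requires 6·y_glaze + 2·y_kiln = 24, 1·y_glaze + 4·y_kiln = 15.
This yields shadow prices y_glaze = 3, y_kiln = 3.
Shadow price of glaze = 3.

3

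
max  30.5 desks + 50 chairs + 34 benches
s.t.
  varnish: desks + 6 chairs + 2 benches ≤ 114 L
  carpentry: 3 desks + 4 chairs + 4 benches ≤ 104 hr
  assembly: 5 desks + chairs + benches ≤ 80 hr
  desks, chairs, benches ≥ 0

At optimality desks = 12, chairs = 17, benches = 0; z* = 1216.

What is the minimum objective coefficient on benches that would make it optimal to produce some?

42

At the optimum: varnish uses 114 of 114 (binding); carpentry uses 104 of 104 (binding); assembly uses 77 of 80 (slack = 3).
Slack constraints have shadow price 0 (complementary slackness).
Dual feasibility on the basic columns requires 1·y_varnish + 3·y_carpentry = 30.5, 6·y_varnish + 4·y_carpentry = 50.
This yields shadow prices y_varnish = 2, y_carpentry = 9.5.
benches enters the basis when its profit ≥ yᵀa₃ = 2·2 + 9.5·4 = 42.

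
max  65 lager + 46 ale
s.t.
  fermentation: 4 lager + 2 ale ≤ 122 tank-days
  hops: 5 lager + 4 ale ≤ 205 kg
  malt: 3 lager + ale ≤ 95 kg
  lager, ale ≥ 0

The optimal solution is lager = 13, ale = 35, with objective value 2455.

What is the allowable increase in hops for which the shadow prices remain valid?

39

Binding constraints: fermentation, hops. The basis is B = [[4,2],[5,4]] with det 6.
Per unit increase in hops, x* moves by d = (-0.3333, 0.6667).
The basis stays optimal until lager reaches 0; allowable increase = 39 kg.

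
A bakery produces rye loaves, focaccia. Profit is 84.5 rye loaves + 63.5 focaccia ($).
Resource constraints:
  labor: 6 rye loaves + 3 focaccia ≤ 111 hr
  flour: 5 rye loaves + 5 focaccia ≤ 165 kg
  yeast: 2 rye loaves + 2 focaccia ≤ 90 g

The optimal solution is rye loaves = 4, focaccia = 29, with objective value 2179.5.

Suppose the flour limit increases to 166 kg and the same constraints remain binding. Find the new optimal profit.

2188

Check each constraint at x*: labor 111/111 (tight); flour 165/165 (tight); yeast 66/90 (slack 24).
Slack constraints have shadow price 0 (complementary slackness).
The binding rows give the dual system: 6·y_labor + 5·y_flour = 84.5 and 3·y_labor + 5·y_flour = 63.5.
Solving: y_labor = 7, y_flour = 8.5.
Δz = y_flour·Δb = 8.5 × (1) = 8.5, so new z* = 2179.5 + 8.5 = 2188.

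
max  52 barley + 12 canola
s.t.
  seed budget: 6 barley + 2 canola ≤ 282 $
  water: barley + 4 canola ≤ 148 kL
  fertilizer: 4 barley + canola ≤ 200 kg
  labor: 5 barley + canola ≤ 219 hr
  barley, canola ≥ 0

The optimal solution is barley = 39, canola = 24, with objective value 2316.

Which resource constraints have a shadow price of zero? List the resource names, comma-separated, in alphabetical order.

fertilizer, water

seed budget: 282/282 (binding)
water: 135/148 (slack 13)
fertilizer: 180/200 (slack 20)
labor: 219/219 (binding)
By complementary slackness, a constraint with positive slack has shadow price 0 → fertilizer, water.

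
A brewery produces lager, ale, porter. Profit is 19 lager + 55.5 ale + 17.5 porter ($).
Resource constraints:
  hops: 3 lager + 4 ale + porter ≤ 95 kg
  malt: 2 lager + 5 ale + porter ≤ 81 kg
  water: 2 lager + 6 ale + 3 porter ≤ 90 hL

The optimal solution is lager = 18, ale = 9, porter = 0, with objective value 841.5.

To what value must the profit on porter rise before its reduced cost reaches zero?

25.5

Binding: malt and water. Non-binding: hops (5 unused).
Since hops is not tight, its dual is 0.
From A_Bᵀ y = c: 2·y_malt + 2·y_water = 19; 5·y_malt + 6·y_water = 55.5.
This yields shadow prices y_malt = 1.5, y_water = 8.
porter enters the basis when its profit ≥ yᵀa₃ = 1.5·1 + 8·3 = 25.5.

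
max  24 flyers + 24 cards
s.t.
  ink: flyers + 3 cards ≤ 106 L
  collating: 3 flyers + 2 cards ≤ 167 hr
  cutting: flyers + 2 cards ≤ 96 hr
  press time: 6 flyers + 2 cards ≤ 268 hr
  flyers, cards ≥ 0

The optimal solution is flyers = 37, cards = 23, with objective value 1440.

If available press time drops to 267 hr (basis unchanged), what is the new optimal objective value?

Binding: ink and press time. Non-binding: collating (10 unused), cutting (13 unused).
By complementary slackness, y = 0 for the non-binding constraints.
From A_Bᵀ y = c: 1·y_ink + 6·y_press time = 24; 3·y_ink + 2·y_press time = 24.
Solving: y_ink = 6, y_press time = 3.
Δz = y_press time·Δb = 3 × (-1) = -3, so new z* = 1440 − 3 = 1437.

1437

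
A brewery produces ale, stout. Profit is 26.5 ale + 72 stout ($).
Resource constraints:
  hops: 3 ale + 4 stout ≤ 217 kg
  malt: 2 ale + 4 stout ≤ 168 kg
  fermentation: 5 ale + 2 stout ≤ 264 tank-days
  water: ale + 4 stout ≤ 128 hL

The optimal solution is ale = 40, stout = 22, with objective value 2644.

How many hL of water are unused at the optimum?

0

water used = 1·40 + 4·22 = 128; slack = 128 − 128 = 0.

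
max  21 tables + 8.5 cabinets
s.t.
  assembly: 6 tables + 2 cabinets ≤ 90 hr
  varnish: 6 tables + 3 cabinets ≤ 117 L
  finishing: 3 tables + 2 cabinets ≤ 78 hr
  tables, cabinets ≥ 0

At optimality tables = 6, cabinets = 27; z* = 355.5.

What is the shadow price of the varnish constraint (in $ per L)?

At the optimum: assembly uses 90 of 90 (binding); varnish uses 117 of 117 (binding); finishing uses 72 of 78 (slack = 6).
By complementary slackness, y = 0 for the non-binding constraint.
From A_Bᵀ y = c: 6·y_assembly + 6·y_varnish = 21; 2·y_assembly + 3·y_varnish = 8.5.
Solving: y_assembly = 2, y_varnish = 1.5.
Shadow price of varnish = 1.5.

1.5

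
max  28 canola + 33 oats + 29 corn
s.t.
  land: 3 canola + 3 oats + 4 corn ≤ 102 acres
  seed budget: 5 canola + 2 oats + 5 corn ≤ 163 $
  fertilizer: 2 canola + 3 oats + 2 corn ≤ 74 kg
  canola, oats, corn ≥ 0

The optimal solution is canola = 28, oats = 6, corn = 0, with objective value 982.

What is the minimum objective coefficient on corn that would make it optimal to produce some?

Check each constraint at x*: land 102/102 (tight); seed budget 152/163 (slack 11); fertilizer 74/74 (tight).
Slack constraints have shadow price 0 (complementary slackness).
Dual feasibility on the basic columns requires 3·y_land + 2·y_fertilizer = 28, 3·y_land + 3·y_fertilizer = 33.
This yields shadow prices y_land = 6, y_fertilizer = 5.
corn enters the basis when its profit ≥ yᵀa₃ = 6·4 + 5·2 = 34.

34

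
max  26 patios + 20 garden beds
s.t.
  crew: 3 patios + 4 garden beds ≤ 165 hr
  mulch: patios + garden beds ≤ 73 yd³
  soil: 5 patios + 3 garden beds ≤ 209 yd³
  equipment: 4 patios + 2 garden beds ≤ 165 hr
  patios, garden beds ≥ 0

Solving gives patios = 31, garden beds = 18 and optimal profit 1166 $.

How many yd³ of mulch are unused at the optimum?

mulch used = 1·31 + 1·18 = 49; slack = 73 − 49 = 24.

24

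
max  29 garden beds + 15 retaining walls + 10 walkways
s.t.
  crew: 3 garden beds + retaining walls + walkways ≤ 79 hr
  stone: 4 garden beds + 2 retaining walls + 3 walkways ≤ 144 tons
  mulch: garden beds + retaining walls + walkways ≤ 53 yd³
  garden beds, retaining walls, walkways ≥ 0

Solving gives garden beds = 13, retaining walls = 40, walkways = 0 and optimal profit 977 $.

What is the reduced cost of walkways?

At the optimum: crew uses 79 of 79 (binding); stone uses 132 of 144 (slack = 12); mulch uses 53 of 53 (binding).
Since stone is not tight, its dual is 0.
The binding rows give the dual system: 3·y_crew + 1·y_mulch = 29 and 1·y_crew + 1·y_mulch = 15.
→ y_crew = 7 and y_mulch = 8.
Reduced cost of walkways: c₃ − yᵀa₃ = 10 − (7·1 + 8·1) = 10 − 15 = -5.

-5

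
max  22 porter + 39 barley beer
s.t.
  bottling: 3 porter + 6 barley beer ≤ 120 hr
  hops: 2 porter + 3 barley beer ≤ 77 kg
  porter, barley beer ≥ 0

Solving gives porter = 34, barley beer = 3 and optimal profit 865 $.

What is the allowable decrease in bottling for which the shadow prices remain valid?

Binding constraints: bottling, hops. The basis is B = [[3,6],[2,3]] with det -3.
Per unit decrease in bottling, x* moves by d = (1, -0.6667).
The basis stays optimal until barley beer reaches 0; allowable decrease = 4.5 hr.

4.5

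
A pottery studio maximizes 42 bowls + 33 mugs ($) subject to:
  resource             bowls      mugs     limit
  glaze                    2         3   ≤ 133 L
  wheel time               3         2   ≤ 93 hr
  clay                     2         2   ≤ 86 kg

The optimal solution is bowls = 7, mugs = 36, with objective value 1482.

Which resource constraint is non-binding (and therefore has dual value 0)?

glaze: 122/133 (slack 11)
wheel time: 93/93 (binding)
clay: 86/86 (binding)
By complementary slackness, a constraint with positive slack has shadow price 0 → glaze.

glaze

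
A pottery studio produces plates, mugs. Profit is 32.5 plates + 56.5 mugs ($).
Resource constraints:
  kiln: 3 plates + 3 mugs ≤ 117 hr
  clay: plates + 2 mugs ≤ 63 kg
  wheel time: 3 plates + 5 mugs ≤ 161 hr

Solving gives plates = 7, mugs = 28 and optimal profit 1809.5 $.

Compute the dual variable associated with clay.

At the optimum: kiln uses 105 of 117 (slack = 12); clay uses 63 of 63 (binding); wheel time uses 161 of 161 (binding).
Slack constraints have shadow price 0 (complementary slackness).
The binding rows give the dual system: 1·y_clay + 3·y_wheel time = 32.5 and 2·y_clay + 5·y_wheel time = 56.5.
→ y_clay = 7 and y_wheel time = 8.5.
Shadow price of clay = 7.

7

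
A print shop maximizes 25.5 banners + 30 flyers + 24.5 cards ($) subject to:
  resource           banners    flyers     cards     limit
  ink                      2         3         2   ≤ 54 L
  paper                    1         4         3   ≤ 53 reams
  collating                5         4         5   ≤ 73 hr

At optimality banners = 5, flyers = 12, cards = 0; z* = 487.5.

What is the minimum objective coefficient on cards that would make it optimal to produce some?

31.5

At the optimum: ink uses 46 of 54 (slack = 8); paper uses 53 of 53 (binding); collating uses 73 of 73 (binding).
Slack constraints have shadow price 0 (complementary slackness).
Dual feasibility on the basic columns requires 1·y_paper + 5·y_collating = 25.5, 4·y_paper + 4·y_collating = 30.
This yields shadow prices y_paper = 3, y_collating = 4.5.
cards enters the basis when its profit ≥ yᵀa₃ = 3·3 + 4.5·5 = 31.5.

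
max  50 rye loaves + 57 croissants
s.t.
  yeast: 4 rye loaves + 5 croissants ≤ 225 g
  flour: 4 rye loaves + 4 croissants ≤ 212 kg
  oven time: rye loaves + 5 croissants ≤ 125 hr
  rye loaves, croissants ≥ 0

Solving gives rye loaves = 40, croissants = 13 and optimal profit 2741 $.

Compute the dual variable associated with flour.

5.5

At the optimum: yeast uses 225 of 225 (binding); flour uses 212 of 212 (binding); oven time uses 105 of 125 (slack = 20).
Since oven time is not tight, its dual is 0.
Dual feasibility on the basic columns requires 4·y_yeast + 4·y_flour = 50, 5·y_yeast + 4·y_flour = 57.
→ y_yeast = 7 and y_flour = 5.5.
Shadow price of flour = 5.5.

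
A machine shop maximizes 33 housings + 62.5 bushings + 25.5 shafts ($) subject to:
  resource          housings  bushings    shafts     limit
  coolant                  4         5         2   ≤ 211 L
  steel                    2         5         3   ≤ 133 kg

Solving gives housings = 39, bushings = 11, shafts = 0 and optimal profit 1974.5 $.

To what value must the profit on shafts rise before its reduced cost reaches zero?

33.5

Check each constraint at x*: coolant 211/211 (tight); steel 133/133 (tight).
From A_Bᵀ y = c: 4·y_coolant + 2·y_steel = 33; 5·y_coolant + 5·y_steel = 62.5.
This yields shadow prices y_coolant = 4, y_steel = 8.5.
shafts enters the basis when its profit ≥ yᵀa₃ = 4·2 + 8.5·3 = 33.5.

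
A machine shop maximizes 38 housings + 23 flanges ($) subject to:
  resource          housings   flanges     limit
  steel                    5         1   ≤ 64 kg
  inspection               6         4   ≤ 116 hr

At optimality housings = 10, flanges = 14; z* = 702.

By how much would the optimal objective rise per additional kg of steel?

1

At the optimum: steel uses 64 of 64 (binding); inspection uses 116 of 116 (binding).
From A_Bᵀ y = c: 5·y_steel + 6·y_inspection = 38; 1·y_steel + 4·y_inspection = 23.
Solving: y_steel = 1, y_inspection = 5.5.
Shadow price of steel = 1.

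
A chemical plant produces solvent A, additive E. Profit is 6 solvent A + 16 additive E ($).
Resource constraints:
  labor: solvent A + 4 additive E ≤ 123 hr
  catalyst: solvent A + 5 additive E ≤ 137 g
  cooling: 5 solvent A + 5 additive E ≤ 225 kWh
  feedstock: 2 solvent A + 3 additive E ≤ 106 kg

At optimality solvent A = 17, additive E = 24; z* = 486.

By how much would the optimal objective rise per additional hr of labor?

0

Binding: catalyst and feedstock. Non-binding: labor (10 unused), cooling (20 unused).
Slack constraints have shadow price 0 (complementary slackness).
Dual feasibility on the basic columns requires 1·y_catalyst + 2·y_feedstock = 6, 5·y_catalyst + 3·y_feedstock = 16.
Solving: y_catalyst = 2, y_feedstock = 2.
Shadow price of labor = 0.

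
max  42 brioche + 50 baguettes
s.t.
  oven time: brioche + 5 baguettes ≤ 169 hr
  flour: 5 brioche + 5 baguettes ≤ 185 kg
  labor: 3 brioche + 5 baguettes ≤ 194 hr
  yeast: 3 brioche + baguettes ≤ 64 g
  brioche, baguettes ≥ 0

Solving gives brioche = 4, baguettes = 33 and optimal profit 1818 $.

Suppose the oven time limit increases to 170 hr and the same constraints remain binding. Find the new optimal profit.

Binding: oven time and flour. Non-binding: labor (17 unused), yeast (19 unused).
Since labor, yeast are not tight, their duals are 0.
From A_Bᵀ y = c: 1·y_oven time + 5·y_flour = 42; 5·y_oven time + 5·y_flour = 50.
This yields shadow prices y_oven time = 2, y_flour = 8.
Δz = y_oven time·Δb = 2 × (1) = 2, so new z* = 1818 + 2 = 1820.

1820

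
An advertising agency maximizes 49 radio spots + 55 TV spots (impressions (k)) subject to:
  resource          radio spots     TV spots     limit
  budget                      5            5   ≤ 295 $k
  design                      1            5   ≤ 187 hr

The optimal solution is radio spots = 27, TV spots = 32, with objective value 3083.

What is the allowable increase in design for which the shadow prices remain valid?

108

Binding constraints: budget, design. The basis is B = [[5,5],[1,5]] with det 20.
Per unit increase in design, x* moves by d = (-0.25, 0.25).
The basis stays optimal until radio spots reaches 0; allowable increase = 108 hr.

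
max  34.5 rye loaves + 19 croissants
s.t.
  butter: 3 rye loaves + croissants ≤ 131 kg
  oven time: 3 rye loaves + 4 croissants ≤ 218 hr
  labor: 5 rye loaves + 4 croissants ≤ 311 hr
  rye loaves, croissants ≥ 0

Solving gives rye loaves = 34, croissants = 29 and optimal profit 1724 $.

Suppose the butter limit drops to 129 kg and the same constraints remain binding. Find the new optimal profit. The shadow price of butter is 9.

Δb = -2, so new z* = 1724 + (9)·(-2) = 1724 − 18 = 1706.

1706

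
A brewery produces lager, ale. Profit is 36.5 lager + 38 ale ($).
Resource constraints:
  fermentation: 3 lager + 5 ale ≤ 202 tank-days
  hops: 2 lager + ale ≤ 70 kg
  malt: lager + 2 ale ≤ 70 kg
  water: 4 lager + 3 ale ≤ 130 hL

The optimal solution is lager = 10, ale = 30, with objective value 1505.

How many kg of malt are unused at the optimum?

malt used = 1·10 + 2·30 = 70; slack = 70 − 70 = 0.

0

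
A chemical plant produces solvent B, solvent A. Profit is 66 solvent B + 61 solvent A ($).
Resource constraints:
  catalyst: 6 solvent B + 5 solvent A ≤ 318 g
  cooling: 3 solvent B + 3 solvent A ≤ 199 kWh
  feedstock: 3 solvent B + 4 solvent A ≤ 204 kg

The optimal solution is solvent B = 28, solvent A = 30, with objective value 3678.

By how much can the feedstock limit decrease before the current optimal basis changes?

Binding constraints: catalyst, feedstock. The basis is B = [[6,5],[3,4]] with det 9.
Per unit decrease in feedstock, x* moves by d = (0.5556, -0.6667).
The basis stays optimal until solvent A reaches 0; allowable decrease = 45 kg.

45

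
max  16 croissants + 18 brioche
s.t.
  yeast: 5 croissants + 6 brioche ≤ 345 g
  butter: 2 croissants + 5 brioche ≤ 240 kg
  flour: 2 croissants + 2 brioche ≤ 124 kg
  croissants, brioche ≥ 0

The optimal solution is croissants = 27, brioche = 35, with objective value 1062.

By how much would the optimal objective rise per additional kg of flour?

3

At the optimum: yeast uses 345 of 345 (binding); butter uses 229 of 240 (slack = 11); flour uses 124 of 124 (binding).
Since butter is not tight, its dual is 0.
The binding rows give the dual system: 5·y_yeast + 2·y_flour = 16 and 6·y_yeast + 2·y_flour = 18.
→ y_yeast = 2 and y_flour = 3.
Shadow price of flour = 3.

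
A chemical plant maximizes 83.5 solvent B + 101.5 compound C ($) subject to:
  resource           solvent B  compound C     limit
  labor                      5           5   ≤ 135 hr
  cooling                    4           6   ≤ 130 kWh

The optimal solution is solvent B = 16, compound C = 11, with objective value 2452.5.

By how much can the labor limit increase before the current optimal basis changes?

27.5

Binding constraints: labor, cooling. The basis is B = [[5,5],[4,6]] with det 10.
Per unit increase in labor, x* moves by d = (0.6, -0.4).
The basis stays optimal until compound C reaches 0; allowable increase = 27.5 hr.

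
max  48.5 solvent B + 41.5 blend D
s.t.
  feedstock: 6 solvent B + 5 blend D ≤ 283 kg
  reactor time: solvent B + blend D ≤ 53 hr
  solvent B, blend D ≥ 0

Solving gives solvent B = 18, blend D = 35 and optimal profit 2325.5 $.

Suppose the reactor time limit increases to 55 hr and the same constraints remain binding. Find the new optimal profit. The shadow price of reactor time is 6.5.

Δb = 2, so new z* = 2325.5 + (6.5)·(2) = 2325.5 + 13 = 2338.5.

2338.5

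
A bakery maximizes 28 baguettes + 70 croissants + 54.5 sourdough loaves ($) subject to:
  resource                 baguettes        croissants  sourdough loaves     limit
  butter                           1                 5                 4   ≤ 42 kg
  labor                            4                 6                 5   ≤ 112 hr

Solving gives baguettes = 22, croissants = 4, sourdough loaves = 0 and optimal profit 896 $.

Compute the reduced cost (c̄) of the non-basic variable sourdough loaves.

-2.5

Both butter and labor are binding at x*.
Dual feasibility on the basic columns requires 1·y_butter + 4·y_labor = 28, 5·y_butter + 6·y_labor = 70.
This yields shadow prices y_butter = 8, y_labor = 5.
Reduced cost of sourdough loaves: c₃ − yᵀa₃ = 54.5 − (8·4 + 5·5) = 54.5 − 57 = -2.5.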